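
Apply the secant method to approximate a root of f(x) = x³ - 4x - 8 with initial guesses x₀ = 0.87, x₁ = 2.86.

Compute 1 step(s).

f(x) = x³ - 4x - 8
x₀ = 0.87, x₁ = 2.86

Secant formula: x_{n+1} = x_n - f(x_n)(x_n - x_{n-1})/(f(x_n) - f(x_{n-1}))

Iteration 1:
  f(0.870000) = -10.821497
  f(2.860000) = 3.953656
  x_2 = 2.860000 - 3.953656×(2.860000 - 0.870000)/(3.953656 - (-10.821497))
       = 2.327500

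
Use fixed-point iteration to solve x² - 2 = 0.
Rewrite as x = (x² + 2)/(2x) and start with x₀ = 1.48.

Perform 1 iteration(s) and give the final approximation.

Equation: x² - 2 = 0
Fixed-point form: x = (x² + 2)/(2x)
x₀ = 1.48

x_1 = g(1.480000) = 1.415676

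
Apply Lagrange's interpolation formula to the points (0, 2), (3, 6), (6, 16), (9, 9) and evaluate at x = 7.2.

Lagrange interpolation formula:
P(x) = Σ yᵢ × Lᵢ(x)
where Lᵢ(x) = Π_{j≠i} (x - xⱼ)/(xᵢ - xⱼ)

L_0(7.2) = (7.2 - 3)/(0 - 3) × (7.2 - 6)/(0 - 6) × (7.2 - 9)/(0 - 9) = 0.056000
L_1(7.2) = (7.2 - 0)/(3 - 0) × (7.2 - 6)/(3 - 6) × (7.2 - 9)/(3 - 9) = -0.288000
L_2(7.2) = (7.2 - 0)/(6 - 0) × (7.2 - 3)/(6 - 3) × (7.2 - 9)/(6 - 9) = 1.008000
L_3(7.2) = (7.2 - 0)/(9 - 0) × (7.2 - 3)/(9 - 3) × (7.2 - 6)/(9 - 6) = 0.224000

P(7.2) = 2×L_0(7.2) + 6×L_1(7.2) + 16×L_2(7.2) + 9×L_3(7.2)
P(7.2) = 16.528000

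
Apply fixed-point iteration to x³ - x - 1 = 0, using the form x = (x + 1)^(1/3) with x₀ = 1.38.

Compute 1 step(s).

Equation: x³ - x - 1 = 0
Fixed-point form: x = (x + 1)^(1/3)
x₀ = 1.38

x_1 = g(1.380000) = 1.335136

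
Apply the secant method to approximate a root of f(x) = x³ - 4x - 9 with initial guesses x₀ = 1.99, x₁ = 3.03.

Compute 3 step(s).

f(x) = x³ - 4x - 9
x₀ = 1.99, x₁ = 3.03

Secant formula: x_{n+1} = x_n - f(x_n)(x_n - x_{n-1})/(f(x_n) - f(x_{n-1}))

Iteration 1:
  f(1.990000) = -9.079401
  f(3.030000) = 6.698127
  x_2 = 3.030000 - 6.698127×(3.030000 - 1.990000)/(6.698127 - (-9.079401))
       = 2.588483
Iteration 2:
  f(3.030000) = 6.698127
  f(2.588483) = -2.010469
  x_3 = 2.588483 - (-2.010469)×(2.588483 - 3.030000)/(-2.010469 - 6.698127)
       = 2.690411
Iteration 3:
  f(2.588483) = -2.010469
  f(2.690411) = -0.287603
  x_4 = 2.690411 - (-0.287603)×(2.690411 - 2.588483)/(-0.287603 - (-2.010469))
       = 2.707427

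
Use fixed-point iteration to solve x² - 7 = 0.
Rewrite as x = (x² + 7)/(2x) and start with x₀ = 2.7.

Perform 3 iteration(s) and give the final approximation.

Equation: x² - 7 = 0
Fixed-point form: x = (x² + 7)/(2x)
x₀ = 2.7

x_1 = g(2.700000) = 2.646296
x_2 = g(2.646296) = 2.645751
x_3 = g(2.645751) = 2.645751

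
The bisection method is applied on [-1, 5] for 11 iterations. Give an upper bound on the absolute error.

Bisection error bound: |error| ≤ (b-a)/2^n
|error| ≤ (5 - (-1))/2^11 = 6/2^11
|error| ≤ 0.0029296875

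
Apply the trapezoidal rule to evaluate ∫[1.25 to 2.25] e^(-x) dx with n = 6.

f(x) = e^(-x)
a = 1.25, b = 2.25, n = 6
h = (b - a)/n = 0.166667

Trapezoidal rule: (h/2)[f(x₀) + 2f(x₁) + 2f(x₂) + ... + f(xₙ)]

x_0 = 1.2500, f(x_0) = 0.286505, coefficient = 1
x_1 = 1.4167, f(x_1) = 0.242521, coefficient = 2
x_2 = 1.5833, f(x_2) = 0.205290, coefficient = 2
x_3 = 1.7500, f(x_3) = 0.173774, coefficient = 2
x_4 = 1.9167, f(x_4) = 0.147096, coefficient = 2
x_5 = 2.0833, f(x_5) = 0.124514, coefficient = 2
x_6 = 2.2500, f(x_6) = 0.105399, coefficient = 1

I ≈ (0.166667/2) × 2.178295 = 0.181525
Exact value: 0.181106
Error: 0.000419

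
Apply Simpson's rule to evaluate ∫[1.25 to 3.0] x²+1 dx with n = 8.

f(x) = x²+1
a = 1.25, b = 3.0, n = 8
h = (b - a)/n = 0.218750

Simpson's rule: (h/3)[f(x₀) + 4f(x₁) + 2f(x₂) + ... + f(xₙ)]

x_0 = 1.2500, f(x_0) = 2.562500, coefficient = 1
x_1 = 1.4688, f(x_1) = 3.157227, coefficient = 4
x_2 = 1.6875, f(x_2) = 3.847656, coefficient = 2
x_3 = 1.9062, f(x_3) = 4.633789, coefficient = 4
x_4 = 2.1250, f(x_4) = 5.515625, coefficient = 2
x_5 = 2.3438, f(x_5) = 6.493164, coefficient = 4
x_6 = 2.5625, f(x_6) = 7.566406, coefficient = 2
x_7 = 2.7812, f(x_7) = 8.735352, coefficient = 4
x_8 = 3.0000, f(x_8) = 10.000000, coefficient = 1

I ≈ (0.218750/3) × 138.500000 = 10.098958
Exact value: 10.098958
Error: 0.000000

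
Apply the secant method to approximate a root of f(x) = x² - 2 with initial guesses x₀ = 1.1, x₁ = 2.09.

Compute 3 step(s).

f(x) = x² - 2
x₀ = 1.1, x₁ = 2.09

Secant formula: x_{n+1} = x_n - f(x_n)(x_n - x_{n-1})/(f(x_n) - f(x_{n-1}))

Iteration 1:
  f(1.100000) = -0.790000
  f(2.090000) = 2.368100
  x_2 = 2.090000 - 2.368100×(2.090000 - 1.100000)/(2.368100 - (-0.790000))
       = 1.347649
Iteration 2:
  f(2.090000) = 2.368100
  f(1.347649) = -0.183842
  x_3 = 1.347649 - (-0.183842)×(1.347649 - 2.090000)/(-0.183842 - 2.368100)
       = 1.401128
Iteration 3:
  f(1.347649) = -0.183842
  f(1.401128) = -0.036840
  x_4 = 1.401128 - (-0.036840)×(1.401128 - 1.347649)/(-0.036840 - (-0.183842))
       = 1.414530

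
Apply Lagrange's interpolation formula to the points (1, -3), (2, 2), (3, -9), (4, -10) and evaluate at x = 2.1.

Lagrange interpolation formula:
P(x) = Σ yᵢ × Lᵢ(x)
where Lᵢ(x) = Π_{j≠i} (x - xⱼ)/(xᵢ - xⱼ)

L_0(2.1) = (2.1 - 2)/(1 - 2) × (2.1 - 3)/(1 - 3) × (2.1 - 4)/(1 - 4) = -0.028500
L_1(2.1) = (2.1 - 1)/(2 - 1) × (2.1 - 3)/(2 - 3) × (2.1 - 4)/(2 - 4) = 0.940500
L_2(2.1) = (2.1 - 1)/(3 - 1) × (2.1 - 2)/(3 - 2) × (2.1 - 4)/(3 - 4) = 0.104500
L_3(2.1) = (2.1 - 1)/(4 - 1) × (2.1 - 2)/(4 - 2) × (2.1 - 3)/(4 - 3) = -0.016500

P(2.1) = (-3)×L_0(2.1) + 2×L_1(2.1) + (-9)×L_2(2.1) + (-10)×L_3(2.1)
P(2.1) = 1.191000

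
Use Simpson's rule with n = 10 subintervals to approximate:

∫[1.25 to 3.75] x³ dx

f(x) = x³
a = 1.25, b = 3.75, n = 10
h = (b - a)/n = 0.250000

Simpson's rule: (h/3)[f(x₀) + 4f(x₁) + 2f(x₂) + ... + f(xₙ)]

x_0 = 1.2500, f(x_0) = 1.953125, coefficient = 1
x_1 = 1.5000, f(x_1) = 3.375000, coefficient = 4
x_2 = 1.7500, f(x_2) = 5.359375, coefficient = 2
x_3 = 2.0000, f(x_3) = 8.000000, coefficient = 4
x_4 = 2.2500, f(x_4) = 11.390625, coefficient = 2
x_5 = 2.5000, f(x_5) = 15.625000, coefficient = 4
x_6 = 2.7500, f(x_6) = 20.796875, coefficient = 2
x_7 = 3.0000, f(x_7) = 27.000000, coefficient = 4
x_8 = 3.2500, f(x_8) = 34.328125, coefficient = 2
x_9 = 3.5000, f(x_9) = 42.875000, coefficient = 4
x_10 = 3.7500, f(x_10) = 52.734375, coefficient = 1

I ≈ (0.250000/3) × 585.937500 = 48.828125
Exact value: 48.828125
Error: 0.000000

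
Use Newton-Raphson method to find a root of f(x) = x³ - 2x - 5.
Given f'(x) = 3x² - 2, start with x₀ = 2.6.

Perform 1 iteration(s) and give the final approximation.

f(x) = x³ - 2x - 5
f'(x) = 3x² - 2
x₀ = 2.6

Newton-Raphson formula: x_{n+1} = x_n - f(x_n)/f'(x_n)

Iteration 1:
  f(2.600000) = 7.376000
  f'(2.600000) = 18.280000
  x_1 = 2.600000 - 7.376000/18.280000 = 2.196499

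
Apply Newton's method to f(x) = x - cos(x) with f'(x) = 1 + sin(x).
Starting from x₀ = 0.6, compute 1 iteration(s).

f(x) = x - cos(x)
f'(x) = 1 + sin(x)
x₀ = 0.6

Newton-Raphson formula: x_{n+1} = x_n - f(x_n)/f'(x_n)

Iteration 1:
  f(0.600000) = -0.225336
  f'(0.600000) = 1.564642
  x_1 = 0.600000 - (-0.225336)/1.564642 = 0.744017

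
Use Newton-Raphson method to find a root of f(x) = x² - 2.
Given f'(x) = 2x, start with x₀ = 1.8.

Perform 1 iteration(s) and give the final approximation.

f(x) = x² - 2
f'(x) = 2x
x₀ = 1.8

Newton-Raphson formula: x_{n+1} = x_n - f(x_n)/f'(x_n)

Iteration 1:
  f(1.800000) = 1.240000
  f'(1.800000) = 3.600000
  x_1 = 1.800000 - 1.240000/3.600000 = 1.455556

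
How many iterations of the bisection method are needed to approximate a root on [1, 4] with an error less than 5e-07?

We need (b-a)/2^n ≤ 5e-07
(4 - 1)/2^n ≤ 5e-07
3/2^n ≤ 5e-07
2^n ≥ 6000000
n ≥ log₂(6000000) = 22.52
n ≥ 23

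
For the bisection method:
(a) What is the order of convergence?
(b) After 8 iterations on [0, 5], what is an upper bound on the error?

(a) Bisection has linear (order 1) convergence; the error is halved each step.

(b) Error bound = (b-a)/2^n = (5 - 0)/2^{8}
    = 5/2^{8}

(a) 1 (linear); (b) error ≤ 1.95e-02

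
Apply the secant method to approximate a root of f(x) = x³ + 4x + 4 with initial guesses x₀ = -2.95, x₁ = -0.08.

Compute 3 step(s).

f(x) = x³ + 4x + 4
x₀ = -2.95, x₁ = -0.08

Secant formula: x_{n+1} = x_n - f(x_n)(x_n - x_{n-1})/(f(x_n) - f(x_{n-1}))

Iteration 1:
  f(-2.950000) = -33.472375
  f(-0.080000) = 3.679488
  x_2 = -0.080000 - 3.679488×(-0.080000 - (-2.950000))/(3.679488 - (-33.472375))
       = -0.364242
Iteration 2:
  f(-0.080000) = 3.679488
  f(-0.364242) = 2.494706
  x_3 = -0.364242 - 2.494706×(-0.364242 - (-0.080000))/(2.494706 - 3.679488)
       = -0.962750
Iteration 3:
  f(-0.364242) = 2.494706
  f(-0.962750) = -0.743359
  x_4 = -0.962750 - (-0.743359)×(-0.962750 - (-0.364242))/(-0.743359 - 2.494706)
       = -0.825351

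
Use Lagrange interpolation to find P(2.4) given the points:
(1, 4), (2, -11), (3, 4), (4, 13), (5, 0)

Lagrange interpolation formula:
P(x) = Σ yᵢ × Lᵢ(x)
where Lᵢ(x) = Π_{j≠i} (x - xⱼ)/(xᵢ - xⱼ)

L_0(2.4) = (2.4 - 2)/(1 - 2) × (2.4 - 3)/(1 - 3) × (2.4 - 4)/(1 - 4) × (2.4 - 5)/(1 - 5) = -0.041600
L_1(2.4) = (2.4 - 1)/(2 - 1) × (2.4 - 3)/(2 - 3) × (2.4 - 4)/(2 - 4) × (2.4 - 5)/(2 - 5) = 0.582400
L_2(2.4) = (2.4 - 1)/(3 - 1) × (2.4 - 2)/(3 - 2) × (2.4 - 4)/(3 - 4) × (2.4 - 5)/(3 - 5) = 0.582400
L_3(2.4) = (2.4 - 1)/(4 - 1) × (2.4 - 2)/(4 - 2) × (2.4 - 3)/(4 - 3) × (2.4 - 5)/(4 - 5) = -0.145600
L_4(2.4) = (2.4 - 1)/(5 - 1) × (2.4 - 2)/(5 - 2) × (2.4 - 3)/(5 - 3) × (2.4 - 4)/(5 - 4) = 0.022400

P(2.4) = 4×L_0(2.4) + (-11)×L_1(2.4) + 4×L_2(2.4) + 13×L_3(2.4) + 0×L_4(2.4)
P(2.4) = -6.136000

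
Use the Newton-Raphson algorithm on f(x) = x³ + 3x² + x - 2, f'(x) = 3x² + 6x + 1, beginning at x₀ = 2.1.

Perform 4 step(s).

f(x) = x³ + 3x² + x - 2
f'(x) = 3x² + 6x + 1
x₀ = 2.1

Newton-Raphson formula: x_{n+1} = x_n - f(x_n)/f'(x_n)

Iteration 1:
  f(2.100000) = 22.591000
  f'(2.100000) = 26.830000
  x_1 = 2.100000 - 22.591000/26.830000 = 1.257995
Iteration 2:
  f(1.257995) = 5.996488
  f'(1.257995) = 13.295621
  x_2 = 1.257995 - 5.996488/13.295621 = 0.806983
Iteration 3:
  f(0.806983) = 1.286169
  f'(0.806983) = 7.795558
  x_3 = 0.806983 - 1.286169/7.795558 = 0.641995
Iteration 4:
  f(0.641995) = 0.143072
  f'(0.641995) = 6.088444
  x_4 = 0.641995 - 0.143072/6.088444 = 0.618496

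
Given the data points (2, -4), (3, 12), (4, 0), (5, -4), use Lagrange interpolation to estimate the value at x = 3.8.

Lagrange interpolation formula:
P(x) = Σ yᵢ × Lᵢ(x)
where Lᵢ(x) = Π_{j≠i} (x - xⱼ)/(xᵢ - xⱼ)

L_0(3.8) = (3.8 - 3)/(2 - 3) × (3.8 - 4)/(2 - 4) × (3.8 - 5)/(2 - 5) = -0.032000
L_1(3.8) = (3.8 - 2)/(3 - 2) × (3.8 - 4)/(3 - 4) × (3.8 - 5)/(3 - 5) = 0.216000
L_2(3.8) = (3.8 - 2)/(4 - 2) × (3.8 - 3)/(4 - 3) × (3.8 - 5)/(4 - 5) = 0.864000
L_3(3.8) = (3.8 - 2)/(5 - 2) × (3.8 - 3)/(5 - 3) × (3.8 - 4)/(5 - 4) = -0.048000

P(3.8) = (-4)×L_0(3.8) + 12×L_1(3.8) + 0×L_2(3.8) + (-4)×L_3(3.8)
P(3.8) = 2.912000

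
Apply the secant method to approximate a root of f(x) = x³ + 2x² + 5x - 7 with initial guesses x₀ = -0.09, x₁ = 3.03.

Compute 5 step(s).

f(x) = x³ + 2x² + 5x - 7
x₀ = -0.09, x₁ = 3.03

Secant formula: x_{n+1} = x_n - f(x_n)(x_n - x_{n-1})/(f(x_n) - f(x_{n-1}))

Iteration 1:
  f(-0.090000) = -7.434529
  f(3.030000) = 54.329927
  x_2 = 3.030000 - 54.329927×(3.030000 - (-0.090000))/(54.329927 - (-7.434529))
       = 0.285551
Iteration 2:
  f(3.030000) = 54.329927
  f(0.285551) = -5.385880
  x_3 = 0.285551 - (-5.385880)×(0.285551 - 3.030000)/(-5.385880 - 54.329927)
       = 0.533078
Iteration 3:
  f(0.285551) = -5.385880
  f(0.533078) = -3.614777
  x_4 = 0.533078 - (-3.614777)×(0.533078 - 0.285551)/(-3.614777 - (-5.385880))
       = 1.038275
Iteration 4:
  f(0.533078) = -3.614777
  f(1.038275) = 1.466676
  x_5 = 1.038275 - 1.466676×(1.038275 - 0.533078)/(1.466676 - (-3.614777))
       = 0.892458
Iteration 5:
  f(1.038275) = 1.466676
  f(0.892458) = -0.233919
  x_6 = 0.892458 - (-0.233919)×(0.892458 - 1.038275)/(-0.233919 - 1.466676)
       = 0.912515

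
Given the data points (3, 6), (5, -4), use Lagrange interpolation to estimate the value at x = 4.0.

Lagrange interpolation formula:
P(x) = Σ yᵢ × Lᵢ(x)
where Lᵢ(x) = Π_{j≠i} (x - xⱼ)/(xᵢ - xⱼ)

L_0(4.0) = (4.0 - 5)/(3 - 5) = 0.500000
L_1(4.0) = (4.0 - 3)/(5 - 3) = 0.500000

P(4.0) = 6×L_0(4.0) + (-4)×L_1(4.0)
P(4.0) = 1.000000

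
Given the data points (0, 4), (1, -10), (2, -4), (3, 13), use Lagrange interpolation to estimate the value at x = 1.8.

Lagrange interpolation formula:
P(x) = Σ yᵢ × Lᵢ(x)
where Lᵢ(x) = Π_{j≠i} (x - xⱼ)/(xᵢ - xⱼ)

L_0(1.8) = (1.8 - 1)/(0 - 1) × (1.8 - 2)/(0 - 2) × (1.8 - 3)/(0 - 3) = -0.032000
L_1(1.8) = (1.8 - 0)/(1 - 0) × (1.8 - 2)/(1 - 2) × (1.8 - 3)/(1 - 3) = 0.216000
L_2(1.8) = (1.8 - 0)/(2 - 0) × (1.8 - 1)/(2 - 1) × (1.8 - 3)/(2 - 3) = 0.864000
L_3(1.8) = (1.8 - 0)/(3 - 0) × (1.8 - 1)/(3 - 1) × (1.8 - 2)/(3 - 2) = -0.048000

P(1.8) = 4×L_0(1.8) + (-10)×L_1(1.8) + (-4)×L_2(1.8) + 13×L_3(1.8)
P(1.8) = -6.368000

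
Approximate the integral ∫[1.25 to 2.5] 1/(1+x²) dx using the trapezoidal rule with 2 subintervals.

f(x) = 1/(1+x²)
a = 1.25, b = 2.5, n = 2
h = (b - a)/n = 0.625000

Trapezoidal rule: (h/2)[f(x₀) + 2f(x₁) + 2f(x₂) + ... + f(xₙ)]

x_0 = 1.2500, f(x_0) = 0.390244, coefficient = 1
x_1 = 1.8750, f(x_1) = 0.221453, coefficient = 2
x_2 = 2.5000, f(x_2) = 0.137931, coefficient = 1

I ≈ (0.625000/2) × 0.971082 = 0.303463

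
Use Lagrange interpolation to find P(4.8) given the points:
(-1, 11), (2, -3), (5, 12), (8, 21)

Lagrange interpolation formula:
P(x) = Σ yᵢ × Lᵢ(x)
where Lᵢ(x) = Π_{j≠i} (x - xⱼ)/(xᵢ - xⱼ)

L_0(4.8) = (4.8 - 2)/(-1 - 2) × (4.8 - 5)/(-1 - 5) × (4.8 - 8)/(-1 - 8) = -0.011062
L_1(4.8) = (4.8 - (-1))/(2 - (-1)) × (4.8 - 5)/(2 - 5) × (4.8 - 8)/(2 - 8) = 0.068741
L_2(4.8) = (4.8 - (-1))/(5 - (-1)) × (4.8 - 2)/(5 - 2) × (4.8 - 8)/(5 - 8) = 0.962370
L_3(4.8) = (4.8 - (-1))/(8 - (-1)) × (4.8 - 2)/(8 - 2) × (4.8 - 5)/(8 - 5) = -0.020049

P(4.8) = 11×L_0(4.8) + (-3)×L_1(4.8) + 12×L_2(4.8) + 21×L_3(4.8)
P(4.8) = 10.799506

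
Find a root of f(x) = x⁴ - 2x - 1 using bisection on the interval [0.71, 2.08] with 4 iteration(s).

f(x) = x⁴ - 2x - 1
Initial interval: [0.71, 2.08]

Iteration 1:
  c_1 = (0.710000 + 2.080000)/2 = 1.395000
  f(c_1) = f(1.395000) = -0.002987
  f(a) × f(c) ≥ 0, new interval: [1.395000, 2.080000]
Iteration 2:
  c_2 = (1.395000 + 2.080000)/2 = 1.737500
  f(c_2) = f(1.737500) = 4.638795
  f(a) × f(c) < 0, new interval: [1.395000, 1.737500]
Iteration 3:
  c_3 = (1.395000 + 1.737500)/2 = 1.566250
  f(c_3) = f(1.566250) = 1.885391
  f(a) × f(c) < 0, new interval: [1.395000, 1.566250]
Iteration 4:
  c_4 = (1.395000 + 1.566250)/2 = 1.480625
  f(c_4) = f(1.480625) = 0.844712
  f(a) × f(c) < 0, new interval: [1.395000, 1.480625]

After 4 iteration(s), the approximation is c_4 = 1.480625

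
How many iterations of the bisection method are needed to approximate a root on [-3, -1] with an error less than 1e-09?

We need (b-a)/2^n ≤ 1e-09
(-1 - (-3))/2^n ≤ 1e-09
2/2^n ≤ 1e-09
2^n ≥ 2000000000
n ≥ log₂(2000000000) = 30.90
n ≥ 31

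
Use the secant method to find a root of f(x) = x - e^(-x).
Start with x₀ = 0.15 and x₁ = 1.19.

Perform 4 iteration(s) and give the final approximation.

f(x) = x - e^(-x)
x₀ = 0.15, x₁ = 1.19

Secant formula: x_{n+1} = x_n - f(x_n)(x_n - x_{n-1})/(f(x_n) - f(x_{n-1}))

Iteration 1:
  f(0.150000) = -0.710708
  f(1.190000) = 0.885779
  x_2 = 1.190000 - 0.885779×(1.190000 - 0.150000)/(0.885779 - (-0.710708))
       = 0.612977
Iteration 2:
  f(1.190000) = 0.885779
  f(0.612977) = 0.071241
  x_3 = 0.612977 - 0.071241×(0.612977 - 1.190000)/(0.071241 - 0.885779)
       = 0.562509
Iteration 3:
  f(0.612977) = 0.071241
  f(0.562509) = -0.007268
  x_4 = 0.562509 - (-0.007268)×(0.562509 - 0.612977)/(-0.007268 - 0.071241)
       = 0.567181
Iteration 4:
  f(0.562509) = -0.007268
  f(0.567181) = 0.000060
  x_5 = 0.567181 - 0.000060×(0.567181 - 0.562509)/(0.000060 - (-0.007268))
       = 0.567143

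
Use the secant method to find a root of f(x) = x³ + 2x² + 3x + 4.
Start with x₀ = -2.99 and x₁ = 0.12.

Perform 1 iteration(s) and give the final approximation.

f(x) = x³ + 2x² + 3x + 4
x₀ = -2.99, x₁ = 0.12

Secant formula: x_{n+1} = x_n - f(x_n)(x_n - x_{n-1})/(f(x_n) - f(x_{n-1}))

Iteration 1:
  f(-2.990000) = -13.820699
  f(0.120000) = 4.390528
  x_2 = 0.120000 - 4.390528×(0.120000 - (-2.990000))/(4.390528 - (-13.820699))
       = -0.629787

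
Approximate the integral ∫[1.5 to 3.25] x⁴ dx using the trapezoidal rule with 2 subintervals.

f(x) = x⁴
a = 1.5, b = 3.25, n = 2
h = (b - a)/n = 0.875000

Trapezoidal rule: (h/2)[f(x₀) + 2f(x₁) + 2f(x₂) + ... + f(xₙ)]

x_0 = 1.5000, f(x_0) = 5.062500, coefficient = 1
x_1 = 2.3750, f(x_1) = 31.816650, coefficient = 2
x_2 = 3.2500, f(x_2) = 111.566406, coefficient = 1

I ≈ (0.875000/2) × 180.262207 = 78.864716
Exact value: 70.999414
Error: 7.865302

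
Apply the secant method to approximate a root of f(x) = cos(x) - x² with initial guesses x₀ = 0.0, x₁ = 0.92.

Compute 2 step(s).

f(x) = cos(x) - x²
x₀ = 0.0, x₁ = 0.92

Secant formula: x_{n+1} = x_n - f(x_n)(x_n - x_{n-1})/(f(x_n) - f(x_{n-1}))

Iteration 1:
  f(0.000000) = 1.000000
  f(0.920000) = -0.240580
  x_2 = 0.920000 - (-0.240580)×(0.920000 - 0.000000)/(-0.240580 - 1.000000)
       = 0.741589
Iteration 2:
  f(0.920000) = -0.240580
  f(0.741589) = 0.187443
  x_3 = 0.741589 - 0.187443×(0.741589 - 0.920000)/(0.187443 - (-0.240580))
       = 0.819720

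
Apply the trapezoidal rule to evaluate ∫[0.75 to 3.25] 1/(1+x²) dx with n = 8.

f(x) = 1/(1+x²)
a = 0.75, b = 3.25, n = 8
h = (b - a)/n = 0.312500

Trapezoidal rule: (h/2)[f(x₀) + 2f(x₁) + 2f(x₂) + ... + f(xₙ)]

x_0 = 0.7500, f(x_0) = 0.640000, coefficient = 1
x_1 = 1.0625, f(x_1) = 0.469725, coefficient = 2
x_2 = 1.3750, f(x_2) = 0.345946, coefficient = 2
x_3 = 1.6875, f(x_3) = 0.259898, coefficient = 2
x_4 = 2.0000, f(x_4) = 0.200000, coefficient = 2
x_5 = 2.3125, f(x_5) = 0.157538, coefficient = 2
x_6 = 2.6250, f(x_6) = 0.126733, coefficient = 2
x_7 = 2.9375, f(x_7) = 0.103854, coefficient = 2
x_8 = 3.2500, f(x_8) = 0.086486, coefficient = 1

I ≈ (0.312500/2) × 4.053875 = 0.633418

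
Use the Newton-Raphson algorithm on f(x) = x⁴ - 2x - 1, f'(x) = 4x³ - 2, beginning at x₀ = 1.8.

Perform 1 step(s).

f(x) = x⁴ - 2x - 1
f'(x) = 4x³ - 2
x₀ = 1.8

Newton-Raphson formula: x_{n+1} = x_n - f(x_n)/f'(x_n)

Iteration 1:
  f(1.800000) = 5.897600
  f'(1.800000) = 21.328000
  x_1 = 1.800000 - 5.897600/21.328000 = 1.523481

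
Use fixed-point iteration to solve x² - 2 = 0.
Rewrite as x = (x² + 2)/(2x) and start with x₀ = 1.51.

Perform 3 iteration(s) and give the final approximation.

Equation: x² - 2 = 0
Fixed-point form: x = (x² + 2)/(2x)
x₀ = 1.51

x_1 = g(1.510000) = 1.417252
x_2 = g(1.417252) = 1.414217
x_3 = g(1.414217) = 1.414214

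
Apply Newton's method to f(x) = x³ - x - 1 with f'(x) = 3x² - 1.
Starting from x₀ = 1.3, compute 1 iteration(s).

f(x) = x³ - x - 1
f'(x) = 3x² - 1
x₀ = 1.3

Newton-Raphson formula: x_{n+1} = x_n - f(x_n)/f'(x_n)

Iteration 1:
  f(1.300000) = -0.103000
  f'(1.300000) = 4.070000
  x_1 = 1.300000 - (-0.103000)/4.070000 = 1.325307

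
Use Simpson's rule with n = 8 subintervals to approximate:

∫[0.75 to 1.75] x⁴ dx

f(x) = x⁴
a = 0.75, b = 1.75, n = 8
h = (b - a)/n = 0.125000

Simpson's rule: (h/3)[f(x₀) + 4f(x₁) + 2f(x₂) + ... + f(xₙ)]

x_0 = 0.7500, f(x_0) = 0.316406, coefficient = 1
x_1 = 0.8750, f(x_1) = 0.586182, coefficient = 4
x_2 = 1.0000, f(x_2) = 1.000000, coefficient = 2
x_3 = 1.1250, f(x_3) = 1.601807, coefficient = 4
x_4 = 1.2500, f(x_4) = 2.441406, coefficient = 2
x_5 = 1.3750, f(x_5) = 3.574463, coefficient = 4
x_6 = 1.5000, f(x_6) = 5.062500, coefficient = 2
x_7 = 1.6250, f(x_7) = 6.972900, coefficient = 4
x_8 = 1.7500, f(x_8) = 9.378906, coefficient = 1

I ≈ (0.125000/3) × 77.644531 = 3.235189
Exact value: 3.235156
Error: 0.000033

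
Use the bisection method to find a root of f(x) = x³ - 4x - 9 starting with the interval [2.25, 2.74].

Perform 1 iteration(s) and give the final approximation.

f(x) = x³ - 4x - 9
Initial interval: [2.25, 2.74]

Iteration 1:
  c_1 = (2.250000 + 2.740000)/2 = 2.495000
  f(c_1) = f(2.495000) = -3.448563
  f(a) × f(c) ≥ 0, new interval: [2.495000, 2.740000]

After 1 iteration(s), the approximation is c_1 = 2.495000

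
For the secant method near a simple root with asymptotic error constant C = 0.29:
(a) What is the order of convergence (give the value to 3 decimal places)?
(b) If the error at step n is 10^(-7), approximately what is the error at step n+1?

(a) Secant method has superlinear convergence with order φ = (1+√5)/2 ≈ 1.618.
    This means |e_{n+1}| ≈ C|e_n|^1.618.

(b) With |e_n| = 10^(-7) and C = 0.29:
    |e_{n+1}| ≈ 0.29 × (10^(-7))^1.618 = 0.29 × 10^(-11.33)

(a) ≈ 1.618 (golden ratio); (b) |e_{n+1}| ≈ 1.368e-12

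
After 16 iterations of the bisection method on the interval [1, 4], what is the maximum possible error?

Bisection error bound: |error| ≤ (b-a)/2^n
|error| ≤ (4 - 1)/2^16 = 3/2^16
|error| ≤ 0.0000457764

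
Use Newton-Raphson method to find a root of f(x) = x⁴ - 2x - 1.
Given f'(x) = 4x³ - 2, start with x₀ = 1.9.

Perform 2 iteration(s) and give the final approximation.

f(x) = x⁴ - 2x - 1
f'(x) = 4x³ - 2
x₀ = 1.9

Newton-Raphson formula: x_{n+1} = x_n - f(x_n)/f'(x_n)

Iteration 1:
  f(1.900000) = 8.232100
  f'(1.900000) = 25.436000
  x_1 = 1.900000 - 8.232100/25.436000 = 1.576360
Iteration 2:
  f(1.576360) = 2.022066
  f'(1.576360) = 13.668465
  x_2 = 1.576360 - 2.022066/13.668465 = 1.428424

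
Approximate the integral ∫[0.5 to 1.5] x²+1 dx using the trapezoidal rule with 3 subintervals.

f(x) = x²+1
a = 0.5, b = 1.5, n = 3
h = (b - a)/n = 0.333333

Trapezoidal rule: (h/2)[f(x₀) + 2f(x₁) + 2f(x₂) + ... + f(xₙ)]

x_0 = 0.5000, f(x_0) = 1.250000, coefficient = 1
x_1 = 0.8333, f(x_1) = 1.694444, coefficient = 2
x_2 = 1.1667, f(x_2) = 2.361111, coefficient = 2
x_3 = 1.5000, f(x_3) = 3.250000, coefficient = 1

I ≈ (0.333333/2) × 12.611111 = 2.101852
Exact value: 2.083333
Error: 0.018519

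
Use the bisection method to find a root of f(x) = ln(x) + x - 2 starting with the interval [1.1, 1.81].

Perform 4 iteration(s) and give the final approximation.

f(x) = ln(x) + x - 2
Initial interval: [1.1, 1.81]

Iteration 1:
  c_1 = (1.100000 + 1.810000)/2 = 1.455000
  f(c_1) = f(1.455000) = -0.169994
  f(a) × f(c) ≥ 0, new interval: [1.455000, 1.810000]
Iteration 2:
  c_2 = (1.455000 + 1.810000)/2 = 1.632500
  f(c_2) = f(1.632500) = 0.122613
  f(a) × f(c) < 0, new interval: [1.455000, 1.632500]
Iteration 3:
  c_3 = (1.455000 + 1.632500)/2 = 1.543750
  f(c_3) = f(1.543750) = -0.022035
  f(a) × f(c) ≥ 0, new interval: [1.543750, 1.632500]
Iteration 4:
  c_4 = (1.543750 + 1.632500)/2 = 1.588125
  f(c_4) = f(1.588125) = 0.050679
  f(a) × f(c) < 0, new interval: [1.543750, 1.588125]

After 4 iteration(s), the approximation is c_4 = 1.588125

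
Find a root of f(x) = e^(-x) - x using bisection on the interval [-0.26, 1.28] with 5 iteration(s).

f(x) = e^(-x) - x
Initial interval: [-0.26, 1.28]

Iteration 1:
  c_1 = (-0.260000 + 1.280000)/2 = 0.510000
  f(c_1) = f(0.510000) = 0.090496
  f(a) × f(c) ≥ 0, new interval: [0.510000, 1.280000]
Iteration 2:
  c_2 = (0.510000 + 1.280000)/2 = 0.895000
  f(c_2) = f(0.895000) = -0.486392
  f(a) × f(c) < 0, new interval: [0.510000, 0.895000]
Iteration 3:
  c_3 = (0.510000 + 0.895000)/2 = 0.702500
  f(c_3) = f(0.702500) = -0.207155
  f(a) × f(c) < 0, new interval: [0.510000, 0.702500]
Iteration 4:
  c_4 = (0.510000 + 0.702500)/2 = 0.606250
  f(c_4) = f(0.606250) = -0.060858
  f(a) × f(c) < 0, new interval: [0.510000, 0.606250]
Iteration 5:
  c_5 = (0.510000 + 0.606250)/2 = 0.558125
  f(c_5) = f(0.558125) = 0.014156
  f(a) × f(c) ≥ 0, new interval: [0.558125, 0.606250]

After 5 iteration(s), the approximation is c_5 = 0.558125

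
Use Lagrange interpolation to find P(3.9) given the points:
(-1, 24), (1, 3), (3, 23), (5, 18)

Lagrange interpolation formula:
P(x) = Σ yᵢ × Lᵢ(x)
where Lᵢ(x) = Π_{j≠i} (x - xⱼ)/(xᵢ - xⱼ)

L_0(3.9) = (3.9 - 1)/(-1 - 1) × (3.9 - 3)/(-1 - 3) × (3.9 - 5)/(-1 - 5) = 0.059813
L_1(3.9) = (3.9 - (-1))/(1 - (-1)) × (3.9 - 3)/(1 - 3) × (3.9 - 5)/(1 - 5) = -0.303188
L_2(3.9) = (3.9 - (-1))/(3 - (-1)) × (3.9 - 1)/(3 - 1) × (3.9 - 5)/(3 - 5) = 0.976938
L_3(3.9) = (3.9 - (-1))/(5 - (-1)) × (3.9 - 1)/(5 - 1) × (3.9 - 3)/(5 - 3) = 0.266437

P(3.9) = 24×L_0(3.9) + 3×L_1(3.9) + 23×L_2(3.9) + 18×L_3(3.9)
P(3.9) = 27.791375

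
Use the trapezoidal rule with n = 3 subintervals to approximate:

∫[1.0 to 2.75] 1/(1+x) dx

f(x) = 1/(1+x)
a = 1.0, b = 2.75, n = 3
h = (b - a)/n = 0.583333

Trapezoidal rule: (h/2)[f(x₀) + 2f(x₁) + 2f(x₂) + ... + f(xₙ)]

x_0 = 1.0000, f(x_0) = 0.500000, coefficient = 1
x_1 = 1.5833, f(x_1) = 0.387097, coefficient = 2
x_2 = 2.1667, f(x_2) = 0.315789, coefficient = 2
x_3 = 2.7500, f(x_3) = 0.266667, coefficient = 1

I ≈ (0.583333/2) × 2.172439 = 0.633628
Exact value: 0.628609
Error: 0.005019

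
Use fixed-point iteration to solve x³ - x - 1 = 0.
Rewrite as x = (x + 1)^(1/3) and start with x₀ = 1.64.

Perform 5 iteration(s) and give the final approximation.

Equation: x³ - x - 1 = 0
Fixed-point form: x = (x + 1)^(1/3)
x₀ = 1.64

x_1 = g(1.640000) = 1.382085
x_2 = g(1.382085) = 1.335526
x_3 = g(1.335526) = 1.326768
x_4 = g(1.326768) = 1.325107
x_5 = g(1.325107) = 1.324792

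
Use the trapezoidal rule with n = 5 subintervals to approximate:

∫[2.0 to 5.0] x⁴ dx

f(x) = x⁴
a = 2.0, b = 5.0, n = 5
h = (b - a)/n = 0.600000

Trapezoidal rule: (h/2)[f(x₀) + 2f(x₁) + 2f(x₂) + ... + f(xₙ)]

x_0 = 2.0000, f(x_0) = 16.000000, coefficient = 1
x_1 = 2.6000, f(x_1) = 45.697600, coefficient = 2
x_2 = 3.2000, f(x_2) = 104.857600, coefficient = 2
x_3 = 3.8000, f(x_3) = 208.513600, coefficient = 2
x_4 = 4.4000, f(x_4) = 374.809600, coefficient = 2
x_5 = 5.0000, f(x_5) = 625.000000, coefficient = 1

I ≈ (0.600000/2) × 2108.756800 = 632.627040
Exact value: 618.600000
Error: 14.027040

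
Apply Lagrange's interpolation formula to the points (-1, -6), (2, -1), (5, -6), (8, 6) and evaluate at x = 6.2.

Lagrange interpolation formula:
P(x) = Σ yᵢ × Lᵢ(x)
where Lᵢ(x) = Π_{j≠i} (x - xⱼ)/(xᵢ - xⱼ)

L_0(6.2) = (6.2 - 2)/(-1 - 2) × (6.2 - 5)/(-1 - 5) × (6.2 - 8)/(-1 - 8) = 0.056000
L_1(6.2) = (6.2 - (-1))/(2 - (-1)) × (6.2 - 5)/(2 - 5) × (6.2 - 8)/(2 - 8) = -0.288000
L_2(6.2) = (6.2 - (-1))/(5 - (-1)) × (6.2 - 2)/(5 - 2) × (6.2 - 8)/(5 - 8) = 1.008000
L_3(6.2) = (6.2 - (-1))/(8 - (-1)) × (6.2 - 2)/(8 - 2) × (6.2 - 5)/(8 - 5) = 0.224000

P(6.2) = (-6)×L_0(6.2) + (-1)×L_1(6.2) + (-6)×L_2(6.2) + 6×L_3(6.2)
P(6.2) = -4.752000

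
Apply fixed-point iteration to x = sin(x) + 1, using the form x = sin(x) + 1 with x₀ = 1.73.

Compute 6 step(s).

Equation: x = sin(x) + 1
Fixed-point form: x = sin(x) + 1
x₀ = 1.73

x_1 = g(1.730000) = 1.987354
x_2 = g(1.987354) = 1.914487
x_3 = g(1.914487) = 1.941517
x_4 = g(1.941517) = 1.932066
x_5 = g(1.932066) = 1.935449
x_6 = g(1.935449) = 1.934248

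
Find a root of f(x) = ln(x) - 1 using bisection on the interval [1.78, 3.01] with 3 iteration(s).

f(x) = ln(x) - 1
Initial interval: [1.78, 3.01]

Iteration 1:
  c_1 = (1.780000 + 3.010000)/2 = 2.395000
  f(c_1) = f(2.395000) = -0.126617
  f(a) × f(c) ≥ 0, new interval: [2.395000, 3.010000]
Iteration 2:
  c_2 = (2.395000 + 3.010000)/2 = 2.702500
  f(c_2) = f(2.702500) = -0.005823
  f(a) × f(c) ≥ 0, new interval: [2.702500, 3.010000]
Iteration 3:
  c_3 = (2.702500 + 3.010000)/2 = 2.856250
  f(c_3) = f(2.856250) = 0.049510
  f(a) × f(c) < 0, new interval: [2.702500, 2.856250]

After 3 iteration(s), the approximation is c_3 = 2.856250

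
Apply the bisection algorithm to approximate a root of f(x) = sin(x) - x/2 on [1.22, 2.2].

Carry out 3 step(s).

f(x) = sin(x) - x/2
Initial interval: [1.22, 2.2]

Iteration 1:
  c_1 = (1.220000 + 2.200000)/2 = 1.710000
  f(c_1) = f(1.710000) = 0.135327
  f(a) × f(c) ≥ 0, new interval: [1.710000, 2.200000]
Iteration 2:
  c_2 = (1.710000 + 2.200000)/2 = 1.955000
  f(c_2) = f(1.955000) = -0.050403
  f(a) × f(c) < 0, new interval: [1.710000, 1.955000]
Iteration 3:
  c_3 = (1.710000 + 1.955000)/2 = 1.832500
  f(c_3) = f(1.832500) = 0.049701
  f(a) × f(c) ≥ 0, new interval: [1.832500, 1.955000]

After 3 iteration(s), the approximation is c_3 = 1.832500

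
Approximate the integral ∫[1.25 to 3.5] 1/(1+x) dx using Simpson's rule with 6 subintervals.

f(x) = 1/(1+x)
a = 1.25, b = 3.5, n = 6
h = (b - a)/n = 0.375000

Simpson's rule: (h/3)[f(x₀) + 4f(x₁) + 2f(x₂) + ... + f(xₙ)]

x_0 = 1.2500, f(x_0) = 0.444444, coefficient = 1
x_1 = 1.6250, f(x_1) = 0.380952, coefficient = 4
x_2 = 2.0000, f(x_2) = 0.333333, coefficient = 2
x_3 = 2.3750, f(x_3) = 0.296296, coefficient = 4
x_4 = 2.7500, f(x_4) = 0.266667, coefficient = 2
x_5 = 3.1250, f(x_5) = 0.242424, coefficient = 4
x_6 = 3.5000, f(x_6) = 0.222222, coefficient = 1

I ≈ (0.375000/3) × 5.545358 = 0.693170
Exact value: 0.693147
Error: 0.000023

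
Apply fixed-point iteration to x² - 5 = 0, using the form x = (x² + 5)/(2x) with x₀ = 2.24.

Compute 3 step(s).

Equation: x² - 5 = 0
Fixed-point form: x = (x² + 5)/(2x)
x₀ = 2.24

x_1 = g(2.240000) = 2.236071
x_2 = g(2.236071) = 2.236068
x_3 = g(2.236068) = 2.236068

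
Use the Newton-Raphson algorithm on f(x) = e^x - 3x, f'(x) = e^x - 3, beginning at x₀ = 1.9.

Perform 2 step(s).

f(x) = e^x - 3x
f'(x) = e^x - 3
x₀ = 1.9

Newton-Raphson formula: x_{n+1} = x_n - f(x_n)/f'(x_n)

Iteration 1:
  f(1.900000) = 0.985894
  f'(1.900000) = 3.685894
  x_1 = 1.900000 - 0.985894/3.685894 = 1.632522
Iteration 2:
  f(1.632522) = 0.219198
  f'(1.632522) = 2.116765
  x_2 = 1.632522 - 0.219198/2.116765 = 1.528969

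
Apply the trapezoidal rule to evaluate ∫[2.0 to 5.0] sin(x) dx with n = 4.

f(x) = sin(x)
a = 2.0, b = 5.0, n = 4
h = (b - a)/n = 0.750000

Trapezoidal rule: (h/2)[f(x₀) + 2f(x₁) + 2f(x₂) + ... + f(xₙ)]

x_0 = 2.0000, f(x_0) = 0.909297, coefficient = 1
x_1 = 2.7500, f(x_1) = 0.381661, coefficient = 2
x_2 = 3.5000, f(x_2) = -0.350783, coefficient = 2
x_3 = 4.2500, f(x_3) = -0.894989, coefficient = 2
x_4 = 5.0000, f(x_4) = -0.958924, coefficient = 1

I ≈ (0.750000/2) × -1.777850 = -0.666694
Exact value: -0.699809
Error: 0.033115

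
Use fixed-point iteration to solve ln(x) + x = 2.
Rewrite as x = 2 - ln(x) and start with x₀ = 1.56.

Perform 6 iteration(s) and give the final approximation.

Equation: ln(x) + x = 2
Fixed-point form: x = 2 - ln(x)
x₀ = 1.56

x_1 = g(1.560000) = 1.555314
x_2 = g(1.555314) = 1.558322
x_3 = g(1.558322) = 1.556390
x_4 = g(1.556390) = 1.557631
x_5 = g(1.557631) = 1.556834
x_6 = g(1.556834) = 1.557346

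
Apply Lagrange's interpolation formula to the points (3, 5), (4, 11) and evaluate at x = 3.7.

Lagrange interpolation formula:
P(x) = Σ yᵢ × Lᵢ(x)
where Lᵢ(x) = Π_{j≠i} (x - xⱼ)/(xᵢ - xⱼ)

L_0(3.7) = (3.7 - 4)/(3 - 4) = 0.300000
L_1(3.7) = (3.7 - 3)/(4 - 3) = 0.700000

P(3.7) = 5×L_0(3.7) + 11×L_1(3.7)
P(3.7) = 9.200000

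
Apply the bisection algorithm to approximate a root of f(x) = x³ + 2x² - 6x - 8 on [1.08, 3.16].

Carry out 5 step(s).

f(x) = x³ + 2x² - 6x - 8
Initial interval: [1.08, 3.16]

Iteration 1:
  c_1 = (1.080000 + 3.160000)/2 = 2.120000
  f(c_1) = f(2.120000) = -2.203072
  f(a) × f(c) ≥ 0, new interval: [2.120000, 3.160000]
Iteration 2:
  c_2 = (2.120000 + 3.160000)/2 = 2.640000
  f(c_2) = f(2.640000) = 8.498944
  f(a) × f(c) < 0, new interval: [2.120000, 2.640000]
Iteration 3:
  c_3 = (2.120000 + 2.640000)/2 = 2.380000
  f(c_3) = f(2.380000) = 2.530072
  f(a) × f(c) < 0, new interval: [2.120000, 2.380000]
Iteration 4:
  c_4 = (2.120000 + 2.380000)/2 = 2.250000
  f(c_4) = f(2.250000) = 0.015625
  f(a) × f(c) < 0, new interval: [2.120000, 2.250000]
Iteration 5:
  c_5 = (2.120000 + 2.250000)/2 = 2.185000
  f(c_5) = f(2.185000) = -1.129868
  f(a) × f(c) ≥ 0, new interval: [2.185000, 2.250000]

After 5 iteration(s), the approximation is c_5 = 2.185000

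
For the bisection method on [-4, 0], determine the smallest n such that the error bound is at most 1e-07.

We need (b-a)/2^n ≤ 1e-07
(0 - (-4))/2^n ≤ 1e-07
4/2^n ≤ 1e-07
2^n ≥ 40000000
n ≥ log₂(40000000) = 25.25
n ≥ 26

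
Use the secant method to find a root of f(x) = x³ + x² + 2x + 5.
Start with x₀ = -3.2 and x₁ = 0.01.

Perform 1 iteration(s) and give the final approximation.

f(x) = x³ + x² + 2x + 5
x₀ = -3.2, x₁ = 0.01

Secant formula: x_{n+1} = x_n - f(x_n)(x_n - x_{n-1})/(f(x_n) - f(x_{n-1}))

Iteration 1:
  f(-3.200000) = -23.928000
  f(0.010000) = 5.020101
  x_2 = 0.010000 - 5.020101×(0.010000 - (-3.200000))/(5.020101 - (-23.928000))
       = -0.546669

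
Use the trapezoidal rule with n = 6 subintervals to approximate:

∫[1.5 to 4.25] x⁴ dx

f(x) = x⁴
a = 1.5, b = 4.25, n = 6
h = (b - a)/n = 0.458333

Trapezoidal rule: (h/2)[f(x₀) + 2f(x₁) + 2f(x₂) + ... + f(xₙ)]

x_0 = 1.5000, f(x_0) = 5.062500, coefficient = 1
x_1 = 1.9583, f(x_1) = 14.707758, coefficient = 2
x_2 = 2.4167, f(x_2) = 34.108845, coefficient = 2
x_3 = 2.8750, f(x_3) = 68.320557, coefficient = 2
x_4 = 3.3333, f(x_4) = 123.456790, coefficient = 2
x_5 = 3.7917, f(x_5) = 206.690541, coefficient = 2
x_6 = 4.2500, f(x_6) = 326.253906, coefficient = 1

I ≈ (0.458333/2) × 1225.885387 = 280.932068
Exact value: 275.797070
Error: 5.134997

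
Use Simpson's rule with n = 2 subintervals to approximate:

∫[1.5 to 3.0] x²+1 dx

f(x) = x²+1
a = 1.5, b = 3.0, n = 2
h = (b - a)/n = 0.750000

Simpson's rule: (h/3)[f(x₀) + 4f(x₁) + 2f(x₂) + ... + f(xₙ)]

x_0 = 1.5000, f(x_0) = 3.250000, coefficient = 1
x_1 = 2.2500, f(x_1) = 6.062500, coefficient = 4
x_2 = 3.0000, f(x_2) = 10.000000, coefficient = 1

I ≈ (0.750000/3) × 37.500000 = 9.375000
Exact value: 9.375000
Error: 0.000000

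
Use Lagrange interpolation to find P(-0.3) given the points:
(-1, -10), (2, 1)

Lagrange interpolation formula:
P(x) = Σ yᵢ × Lᵢ(x)
where Lᵢ(x) = Π_{j≠i} (x - xⱼ)/(xᵢ - xⱼ)

L_0(-0.3) = (-0.3 - 2)/(-1 - 2) = 0.766667
L_1(-0.3) = (-0.3 - (-1))/(2 - (-1)) = 0.233333

P(-0.3) = (-10)×L_0(-0.3) + 1×L_1(-0.3)
P(-0.3) = -7.433333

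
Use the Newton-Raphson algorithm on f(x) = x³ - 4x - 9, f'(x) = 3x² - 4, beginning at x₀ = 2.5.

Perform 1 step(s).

f(x) = x³ - 4x - 9
f'(x) = 3x² - 4
x₀ = 2.5

Newton-Raphson formula: x_{n+1} = x_n - f(x_n)/f'(x_n)

Iteration 1:
  f(2.500000) = -3.375000
  f'(2.500000) = 14.750000
  x_1 = 2.500000 - (-3.375000)/14.750000 = 2.728814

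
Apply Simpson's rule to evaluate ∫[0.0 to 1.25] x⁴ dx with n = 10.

f(x) = x⁴
a = 0.0, b = 1.25, n = 10
h = (b - a)/n = 0.125000

Simpson's rule: (h/3)[f(x₀) + 4f(x₁) + 2f(x₂) + ... + f(xₙ)]

x_0 = 0.0000, f(x_0) = 0.000000, coefficient = 1
x_1 = 0.1250, f(x_1) = 0.000244, coefficient = 4
x_2 = 0.2500, f(x_2) = 0.003906, coefficient = 2
x_3 = 0.3750, f(x_3) = 0.019775, coefficient = 4
x_4 = 0.5000, f(x_4) = 0.062500, coefficient = 2
x_5 = 0.6250, f(x_5) = 0.152588, coefficient = 4
x_6 = 0.7500, f(x_6) = 0.316406, coefficient = 2
x_7 = 0.8750, f(x_7) = 0.586182, coefficient = 4
x_8 = 1.0000, f(x_8) = 1.000000, coefficient = 2
x_9 = 1.1250, f(x_9) = 1.601807, coefficient = 4
x_10 = 1.2500, f(x_10) = 2.441406, coefficient = 1

I ≈ (0.125000/3) × 14.649414 = 0.610392
Exact value: 0.610352
Error: 0.000041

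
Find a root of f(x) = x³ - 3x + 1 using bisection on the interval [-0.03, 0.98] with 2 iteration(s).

f(x) = x³ - 3x + 1
Initial interval: [-0.03, 0.98]

Iteration 1:
  c_1 = (-0.030000 + 0.980000)/2 = 0.475000
  f(c_1) = f(0.475000) = -0.317828
  f(a) × f(c) < 0, new interval: [-0.030000, 0.475000]
Iteration 2:
  c_2 = (-0.030000 + 0.475000)/2 = 0.222500
  f(c_2) = f(0.222500) = 0.343515
  f(a) × f(c) ≥ 0, new interval: [0.222500, 0.475000]

After 2 iteration(s), the approximation is c_2 = 0.222500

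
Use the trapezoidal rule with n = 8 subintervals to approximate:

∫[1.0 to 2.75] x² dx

f(x) = x²
a = 1.0, b = 2.75, n = 8
h = (b - a)/n = 0.218750

Trapezoidal rule: (h/2)[f(x₀) + 2f(x₁) + 2f(x₂) + ... + f(xₙ)]

x_0 = 1.0000, f(x_0) = 1.000000, coefficient = 1
x_1 = 1.2188, f(x_1) = 1.485352, coefficient = 2
x_2 = 1.4375, f(x_2) = 2.066406, coefficient = 2
x_3 = 1.6562, f(x_3) = 2.743164, coefficient = 2
x_4 = 1.8750, f(x_4) = 3.515625, coefficient = 2
x_5 = 2.0938, f(x_5) = 4.383789, coefficient = 2
x_6 = 2.3125, f(x_6) = 5.347656, coefficient = 2
x_7 = 2.5312, f(x_7) = 6.407227, coefficient = 2
x_8 = 2.7500, f(x_8) = 7.562500, coefficient = 1

I ≈ (0.218750/2) × 60.460938 = 6.612915
Exact value: 6.598958
Error: 0.013957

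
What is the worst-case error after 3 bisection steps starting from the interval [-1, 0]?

Bisection error bound: |error| ≤ (b-a)/2^n
|error| ≤ (0 - (-1))/2^3 = 1/2^3
|error| ≤ 0.1250000000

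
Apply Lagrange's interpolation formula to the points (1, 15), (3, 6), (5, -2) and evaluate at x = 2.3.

Lagrange interpolation formula:
P(x) = Σ yᵢ × Lᵢ(x)
where Lᵢ(x) = Π_{j≠i} (x - xⱼ)/(xᵢ - xⱼ)

L_0(2.3) = (2.3 - 3)/(1 - 3) × (2.3 - 5)/(1 - 5) = 0.236250
L_1(2.3) = (2.3 - 1)/(3 - 1) × (2.3 - 5)/(3 - 5) = 0.877500
L_2(2.3) = (2.3 - 1)/(5 - 1) × (2.3 - 3)/(5 - 3) = -0.113750

P(2.3) = 15×L_0(2.3) + 6×L_1(2.3) + (-2)×L_2(2.3)
P(2.3) = 9.036250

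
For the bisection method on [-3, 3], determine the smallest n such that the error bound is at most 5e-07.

We need (b-a)/2^n ≤ 5e-07
(3 - (-3))/2^n ≤ 5e-07
6/2^n ≤ 5e-07
2^n ≥ 12000000
n ≥ log₂(12000000) = 23.52
n ≥ 24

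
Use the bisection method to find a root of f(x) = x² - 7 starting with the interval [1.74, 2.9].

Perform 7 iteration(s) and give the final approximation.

f(x) = x² - 7
Initial interval: [1.74, 2.9]

Iteration 1:
  c_1 = (1.740000 + 2.900000)/2 = 2.320000
  f(c_1) = f(2.320000) = -1.617600
  f(a) × f(c) ≥ 0, new interval: [2.320000, 2.900000]
Iteration 2:
  c_2 = (2.320000 + 2.900000)/2 = 2.610000
  f(c_2) = f(2.610000) = -0.187900
  f(a) × f(c) ≥ 0, new interval: [2.610000, 2.900000]
Iteration 3:
  c_3 = (2.610000 + 2.900000)/2 = 2.755000
  f(c_3) = f(2.755000) = 0.590025
  f(a) × f(c) < 0, new interval: [2.610000, 2.755000]
Iteration 4:
  c_4 = (2.610000 + 2.755000)/2 = 2.682500
  f(c_4) = f(2.682500) = 0.195806
  f(a) × f(c) < 0, new interval: [2.610000, 2.682500]
Iteration 5:
  c_5 = (2.610000 + 2.682500)/2 = 2.646250
  f(c_5) = f(2.646250) = 0.002639
  f(a) × f(c) < 0, new interval: [2.610000, 2.646250]
Iteration 6:
  c_6 = (2.610000 + 2.646250)/2 = 2.628125
  f(c_6) = f(2.628125) = -0.092959
  f(a) × f(c) ≥ 0, new interval: [2.628125, 2.646250]
Iteration 7:
  c_7 = (2.628125 + 2.646250)/2 = 2.637188
  f(c_7) = f(2.637188) = -0.045242
  f(a) × f(c) ≥ 0, new interval: [2.637188, 2.646250]

After 7 iteration(s), the approximation is c_7 = 2.637188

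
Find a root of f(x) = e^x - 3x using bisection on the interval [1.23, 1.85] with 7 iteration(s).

f(x) = e^x - 3x
Initial interval: [1.23, 1.85]

Iteration 1:
  c_1 = (1.230000 + 1.850000)/2 = 1.540000
  f(c_1) = f(1.540000) = 0.044590
  f(a) × f(c) < 0, new interval: [1.230000, 1.540000]
Iteration 2:
  c_2 = (1.230000 + 1.540000)/2 = 1.385000
  f(c_2) = f(1.385000) = -0.160174
  f(a) × f(c) ≥ 0, new interval: [1.385000, 1.540000]
Iteration 3:
  c_3 = (1.385000 + 1.540000)/2 = 1.462500
  f(c_3) = f(1.462500) = -0.070762
  f(a) × f(c) ≥ 0, new interval: [1.462500, 1.540000]
Iteration 4:
  c_4 = (1.462500 + 1.540000)/2 = 1.501250
  f(c_4) = f(1.501250) = -0.016455
  f(a) × f(c) ≥ 0, new interval: [1.501250, 1.540000]
Iteration 5:
  c_5 = (1.501250 + 1.540000)/2 = 1.520625
  f(c_5) = f(1.520625) = 0.013209
  f(a) × f(c) < 0, new interval: [1.501250, 1.520625]
Iteration 6:
  c_6 = (1.501250 + 1.520625)/2 = 1.510937
  f(c_6) = f(1.510937) = -0.001836
  f(a) × f(c) ≥ 0, new interval: [1.510937, 1.520625]
Iteration 7:
  c_7 = (1.510937 + 1.520625)/2 = 1.515781
  f(c_7) = f(1.515781) = 0.005633
  f(a) × f(c) < 0, new interval: [1.510937, 1.515781]

After 7 iteration(s), the approximation is c_7 = 1.515781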